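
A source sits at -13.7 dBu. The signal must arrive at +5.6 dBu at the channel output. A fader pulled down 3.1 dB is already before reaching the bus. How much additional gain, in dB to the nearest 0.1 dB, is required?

22.4 dB

The required make-up gain is the shortfall in the dB sum.
G = +5.6 − (-13.7) + 3.1 = 22.4 dB.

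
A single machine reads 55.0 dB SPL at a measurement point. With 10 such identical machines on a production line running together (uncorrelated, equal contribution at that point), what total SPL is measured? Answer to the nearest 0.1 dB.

10 equal incoherent sources raise the level by 10·log₁₀(10) = 10.00 dB.
L_total = 55.0 + 10.00 = 65.0 dB SPL.

65.0 dB SPL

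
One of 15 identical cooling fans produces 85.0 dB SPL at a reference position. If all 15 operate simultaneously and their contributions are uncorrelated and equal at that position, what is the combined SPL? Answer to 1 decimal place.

96.8 dB SPL

15 equal incoherent sources raise the level by 10·log₁₀(15) = 11.76 dB.
L_total = 85.0 + 11.76 = 96.8 dB SPL.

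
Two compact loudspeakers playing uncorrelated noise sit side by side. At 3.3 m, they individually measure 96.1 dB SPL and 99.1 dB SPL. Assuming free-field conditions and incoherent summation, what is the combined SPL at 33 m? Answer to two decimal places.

Combined at 3.3 m: 10·log₁₀(10^(96.1/10)+10^(99.1/10)) = 100.864 dB SPL.
Then apply −20·log₁₀(33/3.3) = -20.000 dB → 80.86 dB SPL.

80.86 dB SPL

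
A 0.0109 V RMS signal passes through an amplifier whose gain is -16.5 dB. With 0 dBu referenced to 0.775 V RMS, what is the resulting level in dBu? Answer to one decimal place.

-53.5 dBu

Input level: 20·log₁₀(0.0109/0.775) = -37.04 dBu.
Output: -37.04 − 16.5 = -53.5 dBu.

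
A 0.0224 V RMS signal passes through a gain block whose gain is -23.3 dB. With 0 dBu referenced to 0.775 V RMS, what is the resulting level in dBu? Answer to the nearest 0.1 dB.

Input level: 20·log₁₀(0.0224/0.775) = -30.78 dBu.
Output: -30.78 − 23.3 = -54.1 dBu.

-54.1 dBu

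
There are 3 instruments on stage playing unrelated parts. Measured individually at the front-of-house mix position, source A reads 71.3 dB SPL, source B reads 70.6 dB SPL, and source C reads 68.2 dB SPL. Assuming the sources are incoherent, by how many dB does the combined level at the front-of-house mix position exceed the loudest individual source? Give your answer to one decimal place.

Incoherent sources sum as intensities:
L_total = 10·log₁₀(10^(71.3/10) + 10^(70.6/10) + 10^(68.2/10)) = 74.99 dB SPL.
Excess over the loudest (71.3 dB): 74.99 − 71.3 = 3.7 dB.

3.7 dB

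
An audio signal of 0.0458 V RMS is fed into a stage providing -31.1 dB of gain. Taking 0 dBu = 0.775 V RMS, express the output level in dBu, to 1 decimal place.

Input level: 20·log₁₀(0.0458/0.775) = -24.57 dBu.
Output: -24.57 − 31.1 = -55.7 dBu.

-55.7 dBu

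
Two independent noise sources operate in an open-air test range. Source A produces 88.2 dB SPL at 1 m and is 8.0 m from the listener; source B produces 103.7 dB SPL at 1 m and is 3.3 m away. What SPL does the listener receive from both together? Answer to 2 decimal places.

At the listener: L_A = 88.2 − 20·log₁₀(8.0) = 70.138 dB; L_B = 103.7 − 20·log₁₀(3.3) = 93.330 dB.
Combined: 10·log₁₀(10^(70.138/10)+10^(93.330/10)) = 93.35 dB SPL.

93.35 dB SPL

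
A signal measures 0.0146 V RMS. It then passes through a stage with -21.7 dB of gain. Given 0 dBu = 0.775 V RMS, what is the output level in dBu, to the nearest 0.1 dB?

-56.2 dBu

Input level: 20·log₁₀(0.0146/0.775) = -34.50 dBu.
Output: -34.50 − 21.7 = -56.2 dBu.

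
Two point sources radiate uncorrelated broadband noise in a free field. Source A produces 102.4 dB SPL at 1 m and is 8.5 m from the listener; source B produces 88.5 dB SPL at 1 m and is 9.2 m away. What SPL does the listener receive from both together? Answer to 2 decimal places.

83.96 dB SPL

At the listener: L_A = 102.4 − 20·log₁₀(8.5) = 83.812 dB; L_B = 88.5 − 20·log₁₀(9.2) = 69.224 dB.
Combined: 10·log₁₀(10^(83.812/10)+10^(69.224/10)) = 83.96 dB SPL.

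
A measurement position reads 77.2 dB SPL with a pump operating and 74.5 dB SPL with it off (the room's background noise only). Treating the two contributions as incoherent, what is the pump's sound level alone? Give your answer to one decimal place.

Background correction is a power subtraction:
L_src = 10·log₁₀(10^(77.2/10) − 10^(74.5/10)) = 10·log₁₀(24300000) = 73.9 dB SPL.

73.9 dB SPL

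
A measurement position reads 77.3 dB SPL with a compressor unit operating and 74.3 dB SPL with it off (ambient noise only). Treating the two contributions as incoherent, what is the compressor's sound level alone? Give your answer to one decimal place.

Background correction is a power subtraction:
L_src = 10·log₁₀(10^(77.3/10) − 10^(74.3/10)) = 10·log₁₀(26790000) = 74.3 dB SPL.

74.3 dB SPL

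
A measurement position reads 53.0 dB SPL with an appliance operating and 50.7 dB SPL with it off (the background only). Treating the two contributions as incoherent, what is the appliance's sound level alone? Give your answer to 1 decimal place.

49.1 dB SPL

Background correction is a power subtraction:
L_src = 10·log₁₀(10^(53.0/10) − 10^(50.7/10)) = 10·log₁₀(82040) = 49.1 dB SPL.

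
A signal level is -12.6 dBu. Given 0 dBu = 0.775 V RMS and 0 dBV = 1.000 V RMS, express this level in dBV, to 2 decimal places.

-14.81 dBV

The offset between the scales is 20·log₁₀(0.775/1.000) = −2.214 dB.
So dBV = -12.6 − 2.214 = -14.81 dBV.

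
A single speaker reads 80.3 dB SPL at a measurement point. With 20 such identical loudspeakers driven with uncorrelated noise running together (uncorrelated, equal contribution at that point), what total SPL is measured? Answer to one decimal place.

93.3 dB SPL

20 equal incoherent sources raise the level by 10·log₁₀(20) = 13.01 dB.
L_total = 80.3 + 13.01 = 93.3 dB SPL.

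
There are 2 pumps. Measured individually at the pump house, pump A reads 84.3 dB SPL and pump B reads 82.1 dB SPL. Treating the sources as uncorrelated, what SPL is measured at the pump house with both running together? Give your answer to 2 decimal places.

Uncorrelated sources add in intensity (power), not in dB.
L_total = 10·log₁₀(10^(84.3/10) + 10^(82.1/10)) = 10·log₁₀(431300000) = 86.35 dB SPL.

86.35 dB SPL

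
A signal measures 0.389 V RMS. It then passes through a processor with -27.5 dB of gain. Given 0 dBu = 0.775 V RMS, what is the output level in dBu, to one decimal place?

Input level: 20·log₁₀(0.389/0.775) = -5.99 dBu.
Output: -5.99 − 27.5 = -33.5 dBu.

-33.5 dBu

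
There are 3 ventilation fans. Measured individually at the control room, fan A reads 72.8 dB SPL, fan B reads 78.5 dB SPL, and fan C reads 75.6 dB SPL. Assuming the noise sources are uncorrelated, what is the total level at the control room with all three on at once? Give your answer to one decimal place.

Incoherent sources sum as intensities:
L_total = 10·log₁₀(10^(72.8/10) + 10^(78.5/10) + 10^(75.6/10)) = 10·log₁₀(126200000) = 81.0 dB SPL.

81.0 dB SPL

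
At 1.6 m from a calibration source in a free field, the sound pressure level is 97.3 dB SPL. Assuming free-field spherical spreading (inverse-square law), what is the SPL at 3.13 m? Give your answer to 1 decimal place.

Free-field point source: level drops by 20·log₁₀ of the distance ratio.
ΔL = −20·log₁₀(3.13/1.6) = -5.83 dB, so L₂ = 97.3 + (-5.83) = 91.5 dB SPL.

91.5 dB SPL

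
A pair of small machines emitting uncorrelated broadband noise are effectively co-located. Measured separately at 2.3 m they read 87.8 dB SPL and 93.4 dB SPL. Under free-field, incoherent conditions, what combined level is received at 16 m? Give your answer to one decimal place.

Combined at 2.3 m: 10·log₁₀(10^(87.8/10)+10^(93.4/10)) = 94.46 dB SPL.
Then apply −20·log₁₀(16/2.3) = -16.85 dB → 77.6 dB SPL.

77.6 dB SPL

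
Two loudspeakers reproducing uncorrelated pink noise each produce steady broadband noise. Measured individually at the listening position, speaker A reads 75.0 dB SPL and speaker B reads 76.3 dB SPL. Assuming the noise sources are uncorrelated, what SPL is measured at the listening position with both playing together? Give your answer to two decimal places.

Add the sources as powers (linear), then convert back to dB:
L_total = 10·log₁₀(10^(75.0/10) + 10^(76.3/10)) = 10·log₁₀(74280000) = 78.71 dB SPL.

78.71 dB SPL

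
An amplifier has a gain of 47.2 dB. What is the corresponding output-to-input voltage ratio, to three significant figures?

Voltage ratio = 10^(dB/20).
10^(47.2/20) = 10^(2.360) = 229.

229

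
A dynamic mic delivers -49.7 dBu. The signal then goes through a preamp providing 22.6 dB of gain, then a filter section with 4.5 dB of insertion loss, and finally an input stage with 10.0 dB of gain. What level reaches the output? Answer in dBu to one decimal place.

Cascaded gains and losses add directly in dB.
-49.7 + 22.6 − 4.5 + 10.0 = -21.6 dBu.

-21.6 dBu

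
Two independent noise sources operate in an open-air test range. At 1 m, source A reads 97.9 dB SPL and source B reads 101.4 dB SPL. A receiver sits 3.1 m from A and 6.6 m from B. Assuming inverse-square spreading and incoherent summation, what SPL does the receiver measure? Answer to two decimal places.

At the listener: L_A = 97.9 − 20·log₁₀(3.1) = 88.073 dB; L_B = 101.4 − 20·log₁₀(6.6) = 85.009 dB.
Combined: 10·log₁₀(10^(88.073/10)+10^(85.009/10)) = 89.82 dB SPL.

89.82 dB SPL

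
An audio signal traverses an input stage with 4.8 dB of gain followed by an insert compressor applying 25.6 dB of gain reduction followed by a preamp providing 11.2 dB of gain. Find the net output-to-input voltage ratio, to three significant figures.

Net gain = 4.8 + (−25.6) + 11.2 = -9.6 dB.
Voltage ratio = 10^(-9.6/20) = 0.331.

0.331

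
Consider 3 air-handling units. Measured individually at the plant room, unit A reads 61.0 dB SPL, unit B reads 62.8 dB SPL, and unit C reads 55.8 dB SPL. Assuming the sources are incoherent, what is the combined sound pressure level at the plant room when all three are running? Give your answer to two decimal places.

65.50 dB SPL

Uncorrelated sources add in intensity (power), not in dB.
L_total = 10·log₁₀(10^(61.0/10) + 10^(62.8/10) + 10^(55.8/10)) = 10·log₁₀(3545000) = 65.50 dB SPL.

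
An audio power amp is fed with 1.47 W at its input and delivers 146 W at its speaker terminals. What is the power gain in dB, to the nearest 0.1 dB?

20.0 dB

For a power ratio, dB = 10·log₁₀(P₂/P₁).
10·log₁₀(146/1.47) = 10·log₁₀(99.32) = 20.0 dB.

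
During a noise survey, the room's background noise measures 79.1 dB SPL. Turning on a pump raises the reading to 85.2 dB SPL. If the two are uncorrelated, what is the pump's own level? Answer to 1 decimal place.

Subtract intensities: L_src = 10·log₁₀(10^(L_total/10) − 10^(L_bg/10)).
L_src = 10·log₁₀(10^(85.2/10) − 10^(79.1/10)) = 10·log₁₀(249800000) = 84.0 dB SPL.

84.0 dB SPL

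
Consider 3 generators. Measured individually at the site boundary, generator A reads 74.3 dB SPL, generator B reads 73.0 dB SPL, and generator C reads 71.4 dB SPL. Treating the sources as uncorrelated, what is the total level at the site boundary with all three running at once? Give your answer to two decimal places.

77.83 dB SPL

Add the sources as powers (linear), then convert back to dB:
L_total = 10·log₁₀(10^(74.3/10) + 10^(73.0/10) + 10^(71.4/10)) = 10·log₁₀(60670000) = 77.83 dB SPL.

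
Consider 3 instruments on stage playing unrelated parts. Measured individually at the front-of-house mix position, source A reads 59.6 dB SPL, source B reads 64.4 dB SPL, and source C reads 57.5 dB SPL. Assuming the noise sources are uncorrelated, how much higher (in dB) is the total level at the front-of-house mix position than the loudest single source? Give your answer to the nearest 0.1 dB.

Uncorrelated sources add in intensity (power), not in dB.
L_total = 10·log₁₀(10^(59.6/10) + 10^(64.4/10) + 10^(57.5/10)) = 66.26 dB SPL.
Excess over the loudest (64.4 dB): 66.26 − 64.4 = 1.9 dB.

1.9 dB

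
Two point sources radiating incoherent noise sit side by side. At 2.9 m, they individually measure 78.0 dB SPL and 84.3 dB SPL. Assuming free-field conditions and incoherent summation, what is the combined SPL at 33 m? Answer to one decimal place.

Combined at 2.9 m: 10·log₁₀(10^(78.0/10)+10^(84.3/10)) = 85.21 dB SPL.
Then apply −20·log₁₀(33/2.9) = -21.12 dB → 64.1 dB SPL.

64.1 dB SPL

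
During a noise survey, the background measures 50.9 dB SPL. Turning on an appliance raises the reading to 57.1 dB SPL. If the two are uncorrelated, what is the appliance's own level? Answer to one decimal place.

55.9 dB SPL

Background correction is a power subtraction:
L_src = 10·log₁₀(10^(57.1/10) − 10^(50.9/10)) = 10·log₁₀(389800) = 55.9 dB SPL.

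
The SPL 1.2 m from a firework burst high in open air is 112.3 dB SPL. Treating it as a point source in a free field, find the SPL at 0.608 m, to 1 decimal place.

118.2 dB SPL

Free-field point source: level drops by 20·log₁₀ of the distance ratio.
ΔL = −20·log₁₀(0.608/1.2) = 5.91 dB, so L₂ = 112.3 + (5.91) = 118.2 dB SPL.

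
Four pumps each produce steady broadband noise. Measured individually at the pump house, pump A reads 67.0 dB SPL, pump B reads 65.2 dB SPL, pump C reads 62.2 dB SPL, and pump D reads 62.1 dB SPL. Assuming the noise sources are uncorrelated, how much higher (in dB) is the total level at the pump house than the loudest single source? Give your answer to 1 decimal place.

3.6 dB

Incoherent sources sum as intensities:
L_total = 10·log₁₀(10^(67.0/10) + 10^(65.2/10) + 10^(62.2/10) + 10^(62.1/10)) = 70.65 dB SPL.
Excess over the loudest (67.0 dB): 70.65 − 67.0 = 3.6 dB.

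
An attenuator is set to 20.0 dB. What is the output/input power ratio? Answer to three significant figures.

Power ratio = 10^(dB/10).
10^(-20.0/10) = 10^(-2.000) = 0.0100.

0.0100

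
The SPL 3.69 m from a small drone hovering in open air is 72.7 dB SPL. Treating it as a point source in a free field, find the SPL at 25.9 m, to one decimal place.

55.8 dB SPL

Inverse-square spreading gives ΔL = −20·log₁₀(d₂/d₁).
ΔL = −20·log₁₀(25.9/3.69) = -16.93 dB, so L₂ = 72.7 + (-16.93) = 55.8 dB SPL.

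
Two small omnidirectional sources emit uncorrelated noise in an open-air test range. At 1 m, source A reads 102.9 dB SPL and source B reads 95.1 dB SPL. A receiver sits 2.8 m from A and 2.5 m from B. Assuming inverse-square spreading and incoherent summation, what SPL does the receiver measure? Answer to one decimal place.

94.8 dB SPL

At the listener: L_A = 102.9 − 20·log₁₀(2.8) = 93.96 dB; L_B = 95.1 − 20·log₁₀(2.5) = 87.14 dB.
Combined: 10·log₁₀(10^(93.96/10)+10^(87.14/10)) = 94.8 dB SPL.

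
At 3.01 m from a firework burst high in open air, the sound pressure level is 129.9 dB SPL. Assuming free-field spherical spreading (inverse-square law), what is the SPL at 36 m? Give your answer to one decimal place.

108.3 dB SPL

For a point source in a free field, ΔL = −20·log₁₀(d₂/d₁).
ΔL = −20·log₁₀(36/3.01) = -21.55 dB, so L₂ = 129.9 + (-21.55) = 108.3 dB SPL.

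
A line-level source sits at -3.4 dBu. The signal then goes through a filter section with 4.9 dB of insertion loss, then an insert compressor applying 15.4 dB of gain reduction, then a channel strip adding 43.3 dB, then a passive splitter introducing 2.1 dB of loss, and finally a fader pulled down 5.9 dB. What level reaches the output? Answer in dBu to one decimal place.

Gain stages sum in dB:
-3.4 − 4.9 − 15.4 + 43.3 − 2.1 − 5.9 = +11.6 dBu.

+11.6 dBu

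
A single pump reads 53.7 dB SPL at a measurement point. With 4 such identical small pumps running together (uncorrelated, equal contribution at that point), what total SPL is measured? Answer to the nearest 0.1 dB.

4 equal incoherent sources raise the level by 10·log₁₀(4) = 6.02 dB.
L_total = 53.7 + 6.02 = 59.7 dB SPL.

59.7 dB SPL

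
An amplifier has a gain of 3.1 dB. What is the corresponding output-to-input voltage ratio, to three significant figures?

1.43

Voltage ratio = 10^(dB/20).
10^(3.1/20) = 10^(0.1550) = 1.43.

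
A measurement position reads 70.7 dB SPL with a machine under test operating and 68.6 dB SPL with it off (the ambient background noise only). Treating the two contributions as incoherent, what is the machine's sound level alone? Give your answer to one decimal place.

66.5 dB SPL

Subtract intensities: L_src = 10·log₁₀(10^(L_total/10) − 10^(L_bg/10)).
L_src = 10·log₁₀(10^(70.7/10) − 10^(68.6/10)) = 10·log₁₀(4505000) = 66.5 dB SPL.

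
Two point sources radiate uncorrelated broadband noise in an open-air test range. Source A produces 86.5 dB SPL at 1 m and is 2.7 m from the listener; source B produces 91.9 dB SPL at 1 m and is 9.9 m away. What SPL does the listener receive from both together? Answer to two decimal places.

At the listener: L_A = 86.5 − 20·log₁₀(2.7) = 77.873 dB; L_B = 91.9 − 20·log₁₀(9.9) = 71.987 dB.
Combined: 10·log₁₀(10^(77.873/10)+10^(71.987/10)) = 78.87 dB SPL.

78.87 dB SPL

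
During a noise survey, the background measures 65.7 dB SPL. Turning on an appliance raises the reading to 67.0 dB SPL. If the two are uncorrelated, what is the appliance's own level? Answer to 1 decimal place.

61.1 dB SPL

Remove the background by subtracting linear intensities:
L_src = 10·log₁₀(10^(67.0/10) − 10^(65.7/10)) = 10·log₁₀(1297000) = 61.1 dB SPL.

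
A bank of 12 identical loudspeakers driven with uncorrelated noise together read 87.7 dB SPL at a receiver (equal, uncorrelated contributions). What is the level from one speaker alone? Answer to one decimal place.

76.9 dB SPL

12 equal incoherent sources add 10·log₁₀(12) = 10.79 dB over one source.
L_one = 87.7 − 10.79 = 76.9 dB SPL.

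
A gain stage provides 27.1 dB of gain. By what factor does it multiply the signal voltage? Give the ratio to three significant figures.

22.6

Voltage ratio = 10^(dB/20).
10^(27.1/20) = 10^(1.355) = 22.6.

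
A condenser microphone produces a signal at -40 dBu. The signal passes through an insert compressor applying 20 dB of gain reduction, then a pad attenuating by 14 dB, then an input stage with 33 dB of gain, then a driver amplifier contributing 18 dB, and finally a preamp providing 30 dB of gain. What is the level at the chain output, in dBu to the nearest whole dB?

+7 dBu

Gain stages sum in dB:
-40 − 20 − 14 + 33 + 18 + 30 = +7 dBu.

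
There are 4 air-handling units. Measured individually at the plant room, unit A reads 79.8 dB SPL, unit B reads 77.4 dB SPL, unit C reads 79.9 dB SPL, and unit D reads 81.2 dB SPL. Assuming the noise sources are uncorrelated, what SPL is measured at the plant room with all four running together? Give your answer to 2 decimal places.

Uncorrelated sources add in intensity (power), not in dB.
L_total = 10·log₁₀(10^(79.8/10) + 10^(77.4/10) + 10^(79.9/10) + 10^(81.2/10)) = 10·log₁₀(380000000) = 85.80 dB SPL.

85.80 dB SPL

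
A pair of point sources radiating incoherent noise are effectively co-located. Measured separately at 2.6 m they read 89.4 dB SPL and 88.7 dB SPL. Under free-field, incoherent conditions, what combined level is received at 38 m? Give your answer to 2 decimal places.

68.78 dB SPL

Combined at 2.6 m: 10·log₁₀(10^(89.4/10)+10^(88.7/10)) = 92.074 dB SPL.
Then apply −20·log₁₀(38/2.6) = -23.296 dB → 68.78 dB SPL.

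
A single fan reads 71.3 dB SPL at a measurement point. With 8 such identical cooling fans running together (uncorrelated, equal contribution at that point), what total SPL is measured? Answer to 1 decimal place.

8 equal incoherent sources raise the level by 10·log₁₀(8) = 9.03 dB.
L_total = 71.3 + 9.03 = 80.3 dB SPL.

80.3 dB SPL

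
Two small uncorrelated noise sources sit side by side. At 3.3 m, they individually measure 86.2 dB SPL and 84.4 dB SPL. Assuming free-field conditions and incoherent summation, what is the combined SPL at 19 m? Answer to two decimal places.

Combined at 3.3 m: 10·log₁₀(10^(86.2/10)+10^(84.4/10)) = 88.403 dB SPL.
Then apply −20·log₁₀(19/3.3) = -15.205 dB → 73.20 dB SPL.

73.20 dB SPL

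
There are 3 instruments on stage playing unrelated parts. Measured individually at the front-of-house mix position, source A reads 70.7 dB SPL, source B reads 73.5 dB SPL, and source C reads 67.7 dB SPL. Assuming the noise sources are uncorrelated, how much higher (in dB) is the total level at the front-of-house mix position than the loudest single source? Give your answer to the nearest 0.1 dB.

2.5 dB

Incoherent sources sum as intensities:
L_total = 10·log₁₀(10^(70.7/10) + 10^(73.5/10) + 10^(67.7/10)) = 76.02 dB SPL.
Excess over the loudest (73.5 dB): 76.02 − 73.5 = 2.5 dB.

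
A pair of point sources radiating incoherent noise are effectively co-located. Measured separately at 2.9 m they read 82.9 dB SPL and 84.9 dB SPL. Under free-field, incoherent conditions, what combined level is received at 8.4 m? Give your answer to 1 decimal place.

Combined at 2.9 m: 10·log₁₀(10^(82.9/10)+10^(84.9/10)) = 87.02 dB SPL.
Then apply −20·log₁₀(8.4/2.9) = -9.24 dB → 77.8 dB SPL.

77.8 dB SPL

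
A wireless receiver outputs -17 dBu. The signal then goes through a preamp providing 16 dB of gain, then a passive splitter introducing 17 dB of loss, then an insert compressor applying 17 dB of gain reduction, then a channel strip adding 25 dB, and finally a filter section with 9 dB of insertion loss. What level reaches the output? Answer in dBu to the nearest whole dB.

In dB, series stages simply add:
-17 + 16 − 17 − 17 + 25 − 9 = -19 dBu.

-19 dBu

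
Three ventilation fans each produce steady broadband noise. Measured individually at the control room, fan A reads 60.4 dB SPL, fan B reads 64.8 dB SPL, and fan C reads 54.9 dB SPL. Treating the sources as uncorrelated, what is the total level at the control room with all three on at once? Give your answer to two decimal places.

66.46 dB SPL

Add the sources as powers (linear), then convert back to dB:
L_total = 10·log₁₀(10^(60.4/10) + 10^(64.8/10) + 10^(54.9/10)) = 10·log₁₀(4425000) = 66.46 dB SPL.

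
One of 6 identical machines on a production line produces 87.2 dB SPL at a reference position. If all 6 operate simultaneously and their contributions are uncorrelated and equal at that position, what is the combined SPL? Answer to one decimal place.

6 equal incoherent sources raise the level by 10·log₁₀(6) = 7.78 dB.
L_total = 87.2 + 7.78 = 95.0 dB SPL.

95.0 dB SPL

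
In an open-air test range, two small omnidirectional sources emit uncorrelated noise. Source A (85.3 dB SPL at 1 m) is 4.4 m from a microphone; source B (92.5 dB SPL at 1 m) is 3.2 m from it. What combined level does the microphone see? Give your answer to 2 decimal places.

82.81 dB SPL

At the listener: L_A = 85.3 − 20·log₁₀(4.4) = 72.431 dB; L_B = 92.5 − 20·log₁₀(3.2) = 82.397 dB.
Combined: 10·log₁₀(10^(72.431/10)+10^(82.397/10)) = 82.81 dB SPL.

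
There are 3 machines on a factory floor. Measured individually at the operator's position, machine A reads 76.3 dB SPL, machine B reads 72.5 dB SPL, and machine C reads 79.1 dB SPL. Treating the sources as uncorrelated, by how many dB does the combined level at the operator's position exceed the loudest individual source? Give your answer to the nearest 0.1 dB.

2.4 dB

Add the sources as powers (linear), then convert back to dB:
L_total = 10·log₁₀(10^(76.3/10) + 10^(72.5/10) + 10^(79.1/10)) = 81.51 dB SPL.
Excess over the loudest (79.1 dB): 81.51 − 79.1 = 2.4 dB.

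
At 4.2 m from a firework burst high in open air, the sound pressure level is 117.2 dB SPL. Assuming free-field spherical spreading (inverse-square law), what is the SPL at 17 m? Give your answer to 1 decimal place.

105.1 dB SPL

For a point source in a free field, ΔL = −20·log₁₀(d₂/d₁).
ΔL = −20·log₁₀(17/4.2) = -12.14 dB, so L₂ = 117.2 + (-12.14) = 105.1 dB SPL.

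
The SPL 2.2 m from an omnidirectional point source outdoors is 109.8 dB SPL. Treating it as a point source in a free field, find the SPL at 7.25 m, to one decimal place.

Inverse-square spreading gives ΔL = −20·log₁₀(d₂/d₁).
ΔL = −20·log₁₀(7.25/2.2) = -10.36 dB, so L₂ = 109.8 + (-10.36) = 99.4 dB SPL.

99.4 dB SPL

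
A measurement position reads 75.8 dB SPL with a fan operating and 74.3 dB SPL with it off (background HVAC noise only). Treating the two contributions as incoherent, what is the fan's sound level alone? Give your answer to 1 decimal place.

Background correction is a power subtraction:
L_src = 10·log₁₀(10^(75.8/10) − 10^(74.3/10)) = 10·log₁₀(11100000) = 70.5 dB SPL.

70.5 dB SPL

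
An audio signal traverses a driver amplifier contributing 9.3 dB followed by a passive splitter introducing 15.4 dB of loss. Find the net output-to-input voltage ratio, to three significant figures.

0.495

Net gain = 9.3 + (−15.4) = -6.1 dB.
Voltage ratio = 10^(-6.1/20) = 0.495.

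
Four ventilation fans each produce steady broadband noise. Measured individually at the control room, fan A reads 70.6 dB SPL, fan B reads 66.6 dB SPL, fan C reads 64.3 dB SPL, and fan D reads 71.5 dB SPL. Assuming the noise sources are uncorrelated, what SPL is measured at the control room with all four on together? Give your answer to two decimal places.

Incoherent sources sum as intensities:
L_total = 10·log₁₀(10^(70.6/10) + 10^(66.6/10) + 10^(64.3/10) + 10^(71.5/10)) = 10·log₁₀(32870000) = 75.17 dB SPL.

75.17 dB SPL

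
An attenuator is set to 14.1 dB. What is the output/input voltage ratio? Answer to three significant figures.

Voltage ratio = 10^(dB/20).
10^(-14.1/20) = 10^(-0.7050) = 0.197.

0.197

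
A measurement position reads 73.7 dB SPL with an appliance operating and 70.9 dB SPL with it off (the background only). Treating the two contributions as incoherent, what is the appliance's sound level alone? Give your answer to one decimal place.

70.5 dB SPL

Remove the background by subtracting linear intensities:
L_src = 10·log₁₀(10^(73.7/10) − 10^(70.9/10)) = 10·log₁₀(11140000) = 70.5 dB SPL.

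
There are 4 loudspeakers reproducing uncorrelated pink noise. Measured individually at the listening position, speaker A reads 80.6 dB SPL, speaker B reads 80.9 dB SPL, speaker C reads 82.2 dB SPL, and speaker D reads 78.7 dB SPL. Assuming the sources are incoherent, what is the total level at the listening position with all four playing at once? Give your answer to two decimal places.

Uncorrelated sources add in intensity (power), not in dB.
L_total = 10·log₁₀(10^(80.6/10) + 10^(80.9/10) + 10^(82.2/10) + 10^(78.7/10)) = 10·log₁₀(477900000) = 86.79 dB SPL.

86.79 dB SPL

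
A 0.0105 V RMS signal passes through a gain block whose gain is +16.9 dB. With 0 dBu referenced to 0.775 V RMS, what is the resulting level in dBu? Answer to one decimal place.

Input level: 20·log₁₀(0.0105/0.775) = -37.36 dBu.
Output: -37.36 + 16.9 = -20.5 dBu.

-20.5 dBu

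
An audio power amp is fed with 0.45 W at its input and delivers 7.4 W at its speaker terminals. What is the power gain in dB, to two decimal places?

12.16 dB

For a power ratio, dB = 10·log₁₀(P₂/P₁).
10·log₁₀(7.4/0.45) = 10·log₁₀(16.44) = 12.16 dB.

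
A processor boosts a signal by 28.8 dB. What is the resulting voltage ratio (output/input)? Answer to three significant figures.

27.5

Voltage ratio = 10^(dB/20).
10^(28.8/20) = 10^(1.440) = 27.5.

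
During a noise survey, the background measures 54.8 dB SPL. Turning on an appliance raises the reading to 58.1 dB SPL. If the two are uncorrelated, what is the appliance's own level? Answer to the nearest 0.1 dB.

55.4 dB SPL

Subtract intensities: L_src = 10·log₁₀(10^(L_total/10) − 10^(L_bg/10)).
L_src = 10·log₁₀(10^(58.1/10) − 10^(54.8/10)) = 10·log₁₀(343700) = 55.4 dB SPL.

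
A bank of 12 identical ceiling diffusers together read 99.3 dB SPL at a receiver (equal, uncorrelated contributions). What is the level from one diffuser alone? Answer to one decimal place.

88.5 dB SPL

12 equal incoherent sources add 10·log₁₀(12) = 10.79 dB over one source.
L_one = 99.3 − 10.79 = 88.5 dB SPL.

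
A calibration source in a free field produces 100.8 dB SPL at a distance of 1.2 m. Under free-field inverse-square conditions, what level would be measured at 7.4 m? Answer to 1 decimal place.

For a point source in a free field, ΔL = −20·log₁₀(d₂/d₁).
ΔL = −20·log₁₀(7.4/1.2) = -15.80 dB, so L₂ = 100.8 + (-15.80) = 85.0 dB SPL.

85.0 dB SPL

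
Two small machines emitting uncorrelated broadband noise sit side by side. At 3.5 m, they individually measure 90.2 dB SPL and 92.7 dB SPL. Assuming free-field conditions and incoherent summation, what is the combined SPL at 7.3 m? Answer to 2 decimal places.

88.25 dB SPL

Combined at 3.5 m: 10·log₁₀(10^(90.2/10)+10^(92.7/10)) = 94.638 dB SPL.
Then apply −20·log₁₀(7.3/3.5) = -6.385 dB → 88.25 dB SPL.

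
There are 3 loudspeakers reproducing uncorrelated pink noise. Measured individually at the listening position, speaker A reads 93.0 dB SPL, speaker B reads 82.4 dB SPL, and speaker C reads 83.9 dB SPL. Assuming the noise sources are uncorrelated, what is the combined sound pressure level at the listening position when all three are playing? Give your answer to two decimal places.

93.83 dB SPL

Incoherent sources sum as intensities:
L_total = 10·log₁₀(10^(93.0/10) + 10^(82.4/10) + 10^(83.9/10)) = 10·log₁₀(2415000000) = 93.83 dB SPL.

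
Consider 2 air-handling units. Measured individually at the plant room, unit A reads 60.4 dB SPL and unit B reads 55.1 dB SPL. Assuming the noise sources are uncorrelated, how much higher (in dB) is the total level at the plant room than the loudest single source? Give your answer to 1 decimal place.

Add the sources as powers (linear), then convert back to dB:
L_total = 10·log₁₀(10^(60.4/10) + 10^(55.1/10)) = 61.52 dB SPL.
Excess over the loudest (60.4 dB): 61.52 − 60.4 = 1.1 dB.

1.1 dB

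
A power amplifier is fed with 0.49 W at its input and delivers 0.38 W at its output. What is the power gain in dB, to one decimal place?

-1.1 dB

Power ratio → dB uses the 10·log₁₀ form:
10·log₁₀(0.38/0.49) = 10·log₁₀(0.7755) = -1.1 dB.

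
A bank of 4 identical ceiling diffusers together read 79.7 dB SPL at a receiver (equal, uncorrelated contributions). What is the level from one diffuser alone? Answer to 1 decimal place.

4 equal incoherent sources add 10·log₁₀(4) = 6.02 dB over one source.
L_one = 79.7 − 6.02 = 73.7 dB SPL.

73.7 dB SPL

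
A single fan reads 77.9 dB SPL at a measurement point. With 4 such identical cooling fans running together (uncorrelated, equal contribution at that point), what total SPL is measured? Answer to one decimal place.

4 equal incoherent sources raise the level by 10·log₁₀(4) = 6.02 dB.
L_total = 77.9 + 6.02 = 83.9 dB SPL.

83.9 dB SPL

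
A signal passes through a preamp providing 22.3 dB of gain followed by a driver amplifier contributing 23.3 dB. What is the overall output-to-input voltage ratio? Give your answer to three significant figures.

191

Net gain = 22.3 + 23.3 = 45.6 dB.
Voltage ratio = 10^(45.6/20) = 191.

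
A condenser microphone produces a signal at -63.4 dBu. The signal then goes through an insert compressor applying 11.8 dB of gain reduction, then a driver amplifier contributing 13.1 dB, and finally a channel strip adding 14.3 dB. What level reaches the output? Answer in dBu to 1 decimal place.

Cascaded gains and losses add directly in dB.
-63.4 − 11.8 + 13.1 + 14.3 = -47.8 dBu.

-47.8 dBu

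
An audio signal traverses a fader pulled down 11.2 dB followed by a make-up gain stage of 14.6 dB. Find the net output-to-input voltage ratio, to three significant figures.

Net gain = (−11.2) + 14.6 = 3.4 dB.
Voltage ratio = 10^(3.4/20) = 1.48.

1.48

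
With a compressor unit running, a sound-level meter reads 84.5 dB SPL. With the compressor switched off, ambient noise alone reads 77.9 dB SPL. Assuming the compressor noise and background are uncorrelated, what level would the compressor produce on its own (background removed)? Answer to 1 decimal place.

83.4 dB SPL

Background correction is a power subtraction:
L_src = 10·log₁₀(10^(84.5/10) − 10^(77.9/10)) = 10·log₁₀(220200000) = 83.4 dB SPL.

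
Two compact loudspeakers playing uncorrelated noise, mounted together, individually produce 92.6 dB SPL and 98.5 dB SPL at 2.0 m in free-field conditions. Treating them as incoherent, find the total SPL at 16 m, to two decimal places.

81.43 dB SPL

Combined at 2.0 m: 10·log₁₀(10^(92.6/10)+10^(98.5/10)) = 99.493 dB SPL.
Then apply −20·log₁₀(16/2.0) = -18.062 dB → 81.43 dB SPL.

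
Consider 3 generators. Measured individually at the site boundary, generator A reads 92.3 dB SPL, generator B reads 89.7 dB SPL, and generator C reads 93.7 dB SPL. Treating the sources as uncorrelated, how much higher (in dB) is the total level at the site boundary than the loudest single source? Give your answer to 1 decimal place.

3.3 dB

Incoherent sources sum as intensities:
L_total = 10·log₁₀(10^(92.3/10) + 10^(89.7/10) + 10^(93.7/10)) = 96.97 dB SPL.
Excess over the loudest (93.7 dB): 96.97 − 93.7 = 3.3 dB.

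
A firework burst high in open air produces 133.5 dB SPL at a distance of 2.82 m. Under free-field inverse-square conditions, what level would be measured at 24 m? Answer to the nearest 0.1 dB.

Inverse-square spreading gives ΔL = −20·log₁₀(d₂/d₁).
ΔL = −20·log₁₀(24/2.82) = -18.60 dB, so L₂ = 133.5 + (-18.60) = 114.9 dB SPL.

114.9 dB SPL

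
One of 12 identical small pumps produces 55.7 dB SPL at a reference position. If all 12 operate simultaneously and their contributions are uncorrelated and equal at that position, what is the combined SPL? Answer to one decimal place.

12 equal incoherent sources raise the level by 10·log₁₀(12) = 10.79 dB.
L_total = 55.7 + 10.79 = 66.5 dB SPL.

66.5 dB SPL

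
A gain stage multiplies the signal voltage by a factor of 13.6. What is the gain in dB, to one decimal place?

22.7 dB

For a voltage ratio, dB = 20·log₁₀(V₂/V₁).
20·log₁₀(13.6) = 22.7 dB.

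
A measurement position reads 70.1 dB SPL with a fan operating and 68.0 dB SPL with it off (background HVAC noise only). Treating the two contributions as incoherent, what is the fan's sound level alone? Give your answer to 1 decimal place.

65.9 dB SPL

Subtract intensities: L_src = 10·log₁₀(10^(L_total/10) − 10^(L_bg/10)).
L_src = 10·log₁₀(10^(70.1/10) − 10^(68.0/10)) = 10·log₁₀(3923000) = 65.9 dB SPL.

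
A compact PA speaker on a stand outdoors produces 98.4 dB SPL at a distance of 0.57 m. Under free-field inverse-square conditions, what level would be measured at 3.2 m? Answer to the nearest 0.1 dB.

83.4 dB SPL

For a point source in a free field, ΔL = −20·log₁₀(d₂/d₁).
ΔL = −20·log₁₀(3.2/0.57) = -14.99 dB, so L₂ = 98.4 + (-14.99) = 83.4 dB SPL.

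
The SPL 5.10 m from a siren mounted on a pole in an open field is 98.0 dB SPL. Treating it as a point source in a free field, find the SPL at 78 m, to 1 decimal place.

Free-field point source: level drops by 20·log₁₀ of the distance ratio.
ΔL = −20·log₁₀(78/5.10) = -23.69 dB, so L₂ = 98.0 + (-23.69) = 74.3 dB SPL.

74.3 dB SPL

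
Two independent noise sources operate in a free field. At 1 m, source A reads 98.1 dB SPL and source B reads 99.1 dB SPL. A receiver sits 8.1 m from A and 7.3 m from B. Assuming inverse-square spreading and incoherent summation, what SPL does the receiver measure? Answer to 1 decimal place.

At the listener: L_A = 98.1 − 20·log₁₀(8.1) = 79.93 dB; L_B = 99.1 − 20·log₁₀(7.3) = 81.83 dB.
Combined: 10·log₁₀(10^(79.93/10)+10^(81.83/10)) = 84.0 dB SPL.

84.0 dB SPL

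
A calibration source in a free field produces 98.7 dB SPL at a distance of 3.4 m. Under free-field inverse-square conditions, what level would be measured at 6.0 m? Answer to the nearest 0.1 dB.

For a point source in a free field, ΔL = −20·log₁₀(d₂/d₁).
ΔL = −20·log₁₀(6.0/3.4) = -4.93 dB, so L₂ = 98.7 + (-4.93) = 93.8 dB SPL.

93.8 dB SPL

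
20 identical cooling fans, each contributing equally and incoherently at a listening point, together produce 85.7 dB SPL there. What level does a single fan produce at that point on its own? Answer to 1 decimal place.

20 equal incoherent sources add 10·log₁₀(20) = 13.01 dB over one source.
L_one = 85.7 − 13.01 = 72.7 dB SPL.

72.7 dB SPL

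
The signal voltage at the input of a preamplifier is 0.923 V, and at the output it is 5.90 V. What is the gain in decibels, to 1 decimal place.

For a voltage ratio, dB = 20·log₁₀(V₂/V₁).
20·log₁₀(5.90/0.923) = 20·log₁₀(6.392) = 16.1 dB.

16.1 dB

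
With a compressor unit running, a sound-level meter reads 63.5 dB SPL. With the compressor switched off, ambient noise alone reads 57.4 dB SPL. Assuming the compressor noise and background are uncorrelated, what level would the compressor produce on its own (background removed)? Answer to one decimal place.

Remove the background by subtracting linear intensities:
L_src = 10·log₁₀(10^(63.5/10) − 10^(57.4/10)) = 10·log₁₀(1689000) = 62.3 dB SPL.

62.3 dB SPL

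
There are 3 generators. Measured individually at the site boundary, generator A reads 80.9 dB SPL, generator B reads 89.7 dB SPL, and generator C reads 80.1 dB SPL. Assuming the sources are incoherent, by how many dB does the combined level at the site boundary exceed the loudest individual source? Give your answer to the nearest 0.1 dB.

0.9 dB

Uncorrelated sources add in intensity (power), not in dB.
L_total = 10·log₁₀(10^(80.9/10) + 10^(89.7/10) + 10^(80.1/10)) = 90.64 dB SPL.
Excess over the loudest (89.7 dB): 90.64 − 89.7 = 0.9 dB.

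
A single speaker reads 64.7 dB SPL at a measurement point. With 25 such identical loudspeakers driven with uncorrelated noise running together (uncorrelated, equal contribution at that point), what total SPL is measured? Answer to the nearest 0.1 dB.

78.7 dB SPL

25 equal incoherent sources raise the level by 10·log₁₀(25) = 13.98 dB.
L_total = 64.7 + 13.98 = 78.7 dB SPL.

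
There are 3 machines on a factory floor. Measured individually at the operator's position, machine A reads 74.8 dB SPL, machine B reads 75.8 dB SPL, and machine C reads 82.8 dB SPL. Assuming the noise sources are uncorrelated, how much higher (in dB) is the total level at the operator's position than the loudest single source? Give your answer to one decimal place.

1.3 dB

Add the sources as powers (linear), then convert back to dB:
L_total = 10·log₁₀(10^(74.8/10) + 10^(75.8/10) + 10^(82.8/10)) = 84.13 dB SPL.
Excess over the loudest (82.8 dB): 84.13 − 82.8 = 1.3 dB.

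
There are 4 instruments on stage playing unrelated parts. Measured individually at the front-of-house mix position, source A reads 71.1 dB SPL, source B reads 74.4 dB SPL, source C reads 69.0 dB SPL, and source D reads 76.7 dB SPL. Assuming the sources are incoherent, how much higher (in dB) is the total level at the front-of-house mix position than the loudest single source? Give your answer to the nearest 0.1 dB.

Uncorrelated sources add in intensity (power), not in dB.
L_total = 10·log₁₀(10^(71.1/10) + 10^(74.4/10) + 10^(69.0/10) + 10^(76.7/10)) = 79.78 dB SPL.
Excess over the loudest (76.7 dB): 79.78 − 76.7 = 3.1 dB.

3.1 dB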